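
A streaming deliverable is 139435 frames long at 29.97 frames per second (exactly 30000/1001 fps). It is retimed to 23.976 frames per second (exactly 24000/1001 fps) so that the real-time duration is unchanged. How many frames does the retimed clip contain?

Target frames = source frames × (target rate / source rate) = 139435 × (24000/1001)/(30000/1001) = 139435 × 4/5 = 111548.

111548 frames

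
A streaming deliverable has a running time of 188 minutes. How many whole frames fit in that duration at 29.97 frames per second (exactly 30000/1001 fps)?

338061 frames

188 min = 11280 s.
Frames = 11280 × 30000/1001 = 338400000/1001 ≈ 338061.9381.
Complete frames: 338061.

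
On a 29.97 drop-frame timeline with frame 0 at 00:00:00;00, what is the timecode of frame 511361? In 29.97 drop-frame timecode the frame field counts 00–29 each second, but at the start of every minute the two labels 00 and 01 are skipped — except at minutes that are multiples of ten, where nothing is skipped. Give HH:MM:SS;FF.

04:44:22;13

Ten DF minutes hold 17982 frames, so frame 511361 lies in block 28 (frames 503496–521477) with 7865 frames into that block.
The block's first minute is 1800 frames and the rest 1798 each; 7865 frames reaches minute 4, so 28 × 18 + 4 × 2 = 512 labels have been skipped so far.
Adding those back, label number 511361 + 512 = 511873 at 30 labels/s is 17062 s + 13 f = 4 h 44 min 22 s frame 13, i.e. 04:44:22;13.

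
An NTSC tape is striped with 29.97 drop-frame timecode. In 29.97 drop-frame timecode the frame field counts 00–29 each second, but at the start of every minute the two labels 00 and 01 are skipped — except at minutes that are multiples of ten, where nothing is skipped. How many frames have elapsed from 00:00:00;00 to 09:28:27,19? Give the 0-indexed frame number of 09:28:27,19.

Complete 10-minute blocks: 56, each 17982 frames → 1006992.
Remaining 8 whole minutes in the current block: 1800 + 7 × 1798 = 14386 frames.
Within the current minute: 27 × 30 + 19 − 2 = 827 (labels ;00/;01 skipped at this minute). Total = 1006992 + 14386 + 827 = 1022205.

1022205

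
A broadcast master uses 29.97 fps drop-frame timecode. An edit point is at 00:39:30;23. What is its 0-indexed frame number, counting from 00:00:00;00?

71051

As if non-drop at 30 labels/s: (0 × 3600 + 39 × 60 + 30) × 30 + 23 = 71123.
Minute boundaries passed: 39; those not divisible by 10: 39 − 3 = 36; dropped labels = 2 × 36 = 72.
Actual frame index = 71123 − 72 = 71051.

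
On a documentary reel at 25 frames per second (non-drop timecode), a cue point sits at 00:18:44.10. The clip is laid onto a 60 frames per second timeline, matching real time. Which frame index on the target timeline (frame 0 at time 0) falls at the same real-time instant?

frame 67464

Source frame index: (0×3600 + 18×60 + 44) × 25 + 10 = 28110.
Real time: 28110 / (25) = 5622/5 s.
Target frame: (5622/5) × (60) = 67464.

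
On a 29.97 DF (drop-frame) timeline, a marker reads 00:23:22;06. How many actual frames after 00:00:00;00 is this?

Complete 10-minute blocks: 2, each 17982 frames → 35964.
Remaining 3 whole minutes in the current block: 1800 + 2 × 1798 = 5396 frames.
Within the current minute: 22 × 30 + 6 − 2 = 664 (labels ;00/;01 skipped at this minute). Total = 35964 + 5396 + 664 = 42024.

42024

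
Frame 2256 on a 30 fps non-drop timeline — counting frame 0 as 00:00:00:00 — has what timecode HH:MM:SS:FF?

2256 ÷ 30 = 75 full seconds, remainder 6 frames.
75 s = 0 h 1 min 15 s.
Timecode: 00:01:15:06.

00:01:15:06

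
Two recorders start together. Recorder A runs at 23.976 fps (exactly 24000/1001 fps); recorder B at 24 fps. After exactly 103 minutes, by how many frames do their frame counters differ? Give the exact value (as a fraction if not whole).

148320/1001 frames

103 min = 6180 s.
A emits 24000/1001 × 6180 = 148320000/1001 frames; B emits 24 × 6180 = 148320.
Difference = 148320/1001 frames (≈ 148.1718); B is ahead of A.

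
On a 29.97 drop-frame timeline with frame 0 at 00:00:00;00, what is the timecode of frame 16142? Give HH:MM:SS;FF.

Each 10-minute DF block holds 10 × 60 × 30 − 9 × 2 = 17982 frames. 16142 ÷ 17982 → 0 full blocks, remainder 16142.
Within the partial block the first minute is 1800 frames and each further minute 1798, so 8 further minute boundaries passed. Total skipped labels = 18 × 0 + 2 × 8 = 16.
Non-drop label index = 16142 + 16 = 16158; at 30 labels/s that is 00:08:58:18, i.e. DF 00:08:58;18.

00:08:58;18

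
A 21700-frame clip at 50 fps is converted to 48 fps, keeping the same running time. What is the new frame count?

20832 frames

Target frames = source frames × (target rate / source rate) = 21700 × (48)/(50) = 21700 × 24/25 = 20832.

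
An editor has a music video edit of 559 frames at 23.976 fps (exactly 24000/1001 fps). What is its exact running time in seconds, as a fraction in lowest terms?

Running time = 559 ÷ (24000/1001) = 559 × 1001/24000 = 559559/24000 s.

559559/24000 seconds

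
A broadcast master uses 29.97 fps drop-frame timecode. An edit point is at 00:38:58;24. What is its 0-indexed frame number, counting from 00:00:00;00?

70094

Complete 10-minute blocks: 3, each 17982 frames → 53946.
Remaining 8 whole minutes in the current block: 1800 + 7 × 1798 = 14386 frames.
Within the current minute: 58 × 30 + 24 − 2 = 1762 (labels ;00/;01 skipped at this minute). Total = 53946 + 14386 + 1762 = 70094.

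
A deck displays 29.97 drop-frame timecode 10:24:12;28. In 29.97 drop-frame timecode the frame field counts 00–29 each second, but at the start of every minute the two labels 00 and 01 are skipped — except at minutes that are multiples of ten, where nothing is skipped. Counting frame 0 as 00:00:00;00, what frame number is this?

1122464

Complete 10-minute blocks: 62, each 17982 frames → 1114884.
Remaining 4 whole minutes in the current block: 1800 + 3 × 1798 = 7194 frames.
Within the current minute: 12 × 30 + 28 − 2 = 386 (labels ;00/;01 skipped at this minute). Total = 1114884 + 7194 + 386 = 1122464.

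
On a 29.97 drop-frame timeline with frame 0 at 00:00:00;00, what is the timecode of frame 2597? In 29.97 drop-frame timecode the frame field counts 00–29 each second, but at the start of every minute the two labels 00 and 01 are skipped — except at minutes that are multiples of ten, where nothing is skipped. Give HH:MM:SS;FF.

Each 10-minute DF block holds 10 × 60 × 30 − 9 × 2 = 17982 frames. 2597 ÷ 17982 → 0 full blocks, remainder 2597.
Within the partial block the first minute is 1800 frames and each further minute 1798, so 1 further minute boundary passed. Total skipped labels = 18 × 0 + 2 × 1 = 2.
Non-drop label index = 2597 + 2 = 2599; at 30 labels/s that is 00:01:26:19, i.e. DF 00:01:26;19.

00:01:26;19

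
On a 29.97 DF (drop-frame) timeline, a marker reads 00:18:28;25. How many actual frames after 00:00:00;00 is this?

As if non-drop at 30 labels/s: (0 × 3600 + 18 × 60 + 28) × 30 + 25 = 33265.
Minute boundaries passed: 18; those not divisible by 10: 18 − 1 = 17; dropped labels = 2 × 17 = 34.
Actual frame index = 33265 − 34 = 33231.

33231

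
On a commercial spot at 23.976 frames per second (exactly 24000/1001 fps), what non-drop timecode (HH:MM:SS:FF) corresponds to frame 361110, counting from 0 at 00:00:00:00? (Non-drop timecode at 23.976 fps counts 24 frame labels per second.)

04:10:46:06

361110 ÷ 24 = 15046 full seconds, remainder 6 frames.
15046 s = 4 h 10 min 46 s.
Timecode: 04:10:46:06.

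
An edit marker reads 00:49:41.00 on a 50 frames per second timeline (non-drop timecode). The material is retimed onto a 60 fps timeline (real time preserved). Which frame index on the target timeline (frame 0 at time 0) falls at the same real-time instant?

Source frame index: (0×3600 + 49×60 + 41) × 50 + 0 = 149050.
Real time: 149050 / (50) = 2981 s.
Target frame: (2981) × (60) = 178860.

frame 178860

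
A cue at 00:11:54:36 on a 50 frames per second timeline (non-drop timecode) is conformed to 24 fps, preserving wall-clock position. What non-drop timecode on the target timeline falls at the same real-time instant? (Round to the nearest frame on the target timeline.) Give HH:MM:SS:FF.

00:11:54:17

Source frame index: (0×3600 + 11×60 + 54) × 50 + 36 = 35736.
Real time: 35736 / (50) = 17868/25 s.
Target frame: (17868/25) × (24) = 428832/25 ≈ 17153.280 → 17153.
At 24 labels/s: frame 17153 → 00:11:54:17.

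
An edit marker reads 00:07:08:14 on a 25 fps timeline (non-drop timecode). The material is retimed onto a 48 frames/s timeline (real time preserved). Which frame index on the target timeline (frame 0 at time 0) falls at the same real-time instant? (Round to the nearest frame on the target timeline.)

Source frame index: (0×3600 + 7×60 + 8) × 25 + 14 = 10714.
Real time: 10714 / (25) = 10714/25 s.
Target frame: (10714/25) × (48) = 514272/25 ≈ 20570.880 → 20571.

frame 20571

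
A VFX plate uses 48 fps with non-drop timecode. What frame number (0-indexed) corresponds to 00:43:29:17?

Total seconds to the label: (0 × 3600 + 43 × 60 + 29) = 2609.
Frame index = 2609 × 48 + 17 = 125249.

125249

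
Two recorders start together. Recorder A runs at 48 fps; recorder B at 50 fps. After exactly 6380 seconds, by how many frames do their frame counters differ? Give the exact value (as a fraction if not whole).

A emits 48 × 6380 = 306240 frames; B emits 50 × 6380 = 319000.
Difference = 12760 frames; B is ahead of A.

12760 frames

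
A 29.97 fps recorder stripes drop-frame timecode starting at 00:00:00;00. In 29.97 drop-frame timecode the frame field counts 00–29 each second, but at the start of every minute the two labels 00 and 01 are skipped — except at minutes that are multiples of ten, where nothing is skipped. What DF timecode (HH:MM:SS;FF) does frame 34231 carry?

Each 10-minute DF block holds 10 × 60 × 30 − 9 × 2 = 17982 frames. 34231 ÷ 17982 → 1 full block, remainder 16249.
Within the partial block the first minute is 1800 frames and each further minute 1798, so 9 further minute boundaries passed. Total skipped labels = 18 × 1 + 2 × 9 = 36.
Non-drop label index = 34231 + 36 = 34267; at 30 labels/s that is 00:19:02:07, i.e. DF 00:19:02;07.

00:19:02;07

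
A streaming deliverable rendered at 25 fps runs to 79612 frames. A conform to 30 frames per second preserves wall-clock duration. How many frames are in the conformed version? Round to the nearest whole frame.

95534 frames

Frames at target rate = 79612 × (30) / (25) = 477672/5 ≈ 95534.400.
Nearest whole frame: 95534.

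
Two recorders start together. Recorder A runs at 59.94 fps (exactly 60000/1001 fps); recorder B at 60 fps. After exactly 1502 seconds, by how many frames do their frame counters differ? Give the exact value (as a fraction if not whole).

90120/1001 frames

A emits 60000/1001 × 1502 = 90120000/1001 frames; B emits 60 × 1502 = 90120.
Difference = 90120/1001 frames (≈ 90.0300); B is ahead of A.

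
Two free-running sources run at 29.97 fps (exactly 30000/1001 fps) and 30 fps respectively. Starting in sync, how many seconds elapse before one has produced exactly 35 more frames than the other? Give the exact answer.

7007/6 seconds

The gap grows by |30 − 30000/1001| = 30/1001 frames per second.
Time for a 35-frame gap: 35 ÷ (30/1001) = 7007/6 s.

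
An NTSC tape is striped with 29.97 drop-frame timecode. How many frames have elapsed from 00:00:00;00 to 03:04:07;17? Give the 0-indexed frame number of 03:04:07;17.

331095

As if non-drop at 30 labels/s: (3 × 3600 + 4 × 60 + 7) × 30 + 17 = 331427.
Minute boundaries passed: 184; those not divisible by 10: 184 − 18 = 166; dropped labels = 2 × 166 = 332.
Actual frame index = 331427 − 332 = 331095.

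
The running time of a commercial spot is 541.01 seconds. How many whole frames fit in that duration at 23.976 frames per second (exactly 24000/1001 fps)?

12971 frames

Frames = 541.01 × 24000/1001 = 12984240/1001 ≈ 12971.2687.
Complete frames: 12971.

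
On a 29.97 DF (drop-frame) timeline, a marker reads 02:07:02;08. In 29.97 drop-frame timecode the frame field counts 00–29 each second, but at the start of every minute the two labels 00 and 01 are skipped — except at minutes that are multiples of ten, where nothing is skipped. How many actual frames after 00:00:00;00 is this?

Complete 10-minute blocks: 12, each 17982 frames → 215784.
Remaining 7 whole minutes in the current block: 1800 + 6 × 1798 = 12588 frames.
Within the current minute: 2 × 30 + 8 − 2 = 66 (labels ;00/;01 skipped at this minute). Total = 215784 + 12588 + 66 = 228438.

228438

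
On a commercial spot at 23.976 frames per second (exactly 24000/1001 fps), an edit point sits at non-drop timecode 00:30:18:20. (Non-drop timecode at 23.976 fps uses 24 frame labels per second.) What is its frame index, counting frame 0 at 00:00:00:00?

frame 43652

Total seconds to the label: (0 × 3600 + 30 × 60 + 18) = 1818.
Frame index = 1818 × 24 + 20 = 43652.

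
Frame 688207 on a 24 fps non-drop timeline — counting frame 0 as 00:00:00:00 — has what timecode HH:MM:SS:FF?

688207 ÷ 24 = 28675 full seconds, remainder 7 frames.
28675 s = 7 h 57 min 55 s.
Timecode: 07:57:55:07.

07:57:55:07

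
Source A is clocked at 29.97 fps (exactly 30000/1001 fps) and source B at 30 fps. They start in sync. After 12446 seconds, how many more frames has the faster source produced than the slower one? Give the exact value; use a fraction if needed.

53340/143 frames

A emits 30000/1001 × 12446 = 53340000/143 frames; B emits 30 × 12446 = 373380.
Difference = 53340/143 frames (≈ 373.0070); B is ahead of A.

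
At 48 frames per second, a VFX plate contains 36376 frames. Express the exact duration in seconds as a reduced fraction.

4547/6 seconds

Running time = 36376 ÷ (48) = 36376 × 1/48 = 4547/6 s.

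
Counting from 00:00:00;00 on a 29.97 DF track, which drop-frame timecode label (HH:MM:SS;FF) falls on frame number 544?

Each 10-minute DF block holds 10 × 60 × 30 − 9 × 2 = 17982 frames. 544 ÷ 17982 → 0 full blocks, remainder 544.
Within the partial block the first minute is 1800 frames and each further minute 1798, so 0 further minute boundaries passed. Total skipped labels = 18 × 0 + 2 × 0 = 0.
Non-drop label index = 544 + 0 = 544; at 30 labels/s that is 00:00:18:04, i.e. DF 00:00:18;04.

00:00:18;04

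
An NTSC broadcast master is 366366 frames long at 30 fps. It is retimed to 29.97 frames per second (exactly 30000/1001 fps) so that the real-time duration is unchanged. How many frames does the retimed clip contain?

Target frames = source frames × (target rate / source rate) = 366366 × (30000/1001)/(30) = 366366 × 1000/1001 = 366000.

366000 frames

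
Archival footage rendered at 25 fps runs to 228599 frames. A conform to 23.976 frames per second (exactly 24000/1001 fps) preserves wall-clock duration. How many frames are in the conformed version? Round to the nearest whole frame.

Frames at target rate = 228599 × (24000/1001) / (25) = 31350720/143 ≈ 219235.804.
Nearest whole frame: 219236.

219236 frames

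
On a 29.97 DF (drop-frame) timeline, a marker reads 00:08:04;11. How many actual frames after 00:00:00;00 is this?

Complete 10-minute blocks: 0, each 17982 frames → 0.
Remaining 8 whole minutes in the current block: 1800 + 7 × 1798 = 14386 frames.
Within the current minute: 4 × 30 + 11 − 2 = 129 (labels ;00/;01 skipped at this minute). Total = 0 + 14386 + 129 = 14515.

14515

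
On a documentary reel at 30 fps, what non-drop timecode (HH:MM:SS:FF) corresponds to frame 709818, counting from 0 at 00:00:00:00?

06:34:20:18

709818 ÷ 30 = 23660 full seconds, remainder 18 frames.
23660 s = 6 h 34 min 20 s.
Timecode: 06:34:20:18.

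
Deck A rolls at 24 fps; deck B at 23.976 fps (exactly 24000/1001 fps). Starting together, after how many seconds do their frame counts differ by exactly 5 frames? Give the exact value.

The gap grows by |24000/1001 − 24| = 24/1001 frames per second.
Time for a 5-frame gap: 5 ÷ (24/1001) = 5005/24 s.

5005/24 seconds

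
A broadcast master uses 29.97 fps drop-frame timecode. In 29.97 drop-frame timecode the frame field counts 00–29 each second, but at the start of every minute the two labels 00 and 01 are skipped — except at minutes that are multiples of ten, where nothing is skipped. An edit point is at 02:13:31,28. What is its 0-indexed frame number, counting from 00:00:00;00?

Complete 10-minute blocks: 13, each 17982 frames → 233766.
Remaining 3 whole minutes in the current block: 1800 + 2 × 1798 = 5396 frames.
Within the current minute: 31 × 30 + 28 − 2 = 956 (labels ;00/;01 skipped at this minute). Total = 233766 + 5396 + 956 = 240118.

240118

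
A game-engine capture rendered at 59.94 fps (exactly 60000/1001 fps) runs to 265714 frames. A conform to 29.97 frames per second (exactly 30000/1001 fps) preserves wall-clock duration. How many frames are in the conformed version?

Frames at target rate = 265714 × (30000/1001) / (60000/1001) = 132857.

132857 frames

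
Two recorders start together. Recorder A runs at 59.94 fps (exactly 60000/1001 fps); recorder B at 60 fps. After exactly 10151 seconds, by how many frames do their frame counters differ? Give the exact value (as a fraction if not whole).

A emits 60000/1001 × 10151 = 609060000/1001 frames; B emits 60 × 10151 = 609060.
Difference = 609060/1001 frames (≈ 608.4515); B is ahead of A.

609060/1001 frames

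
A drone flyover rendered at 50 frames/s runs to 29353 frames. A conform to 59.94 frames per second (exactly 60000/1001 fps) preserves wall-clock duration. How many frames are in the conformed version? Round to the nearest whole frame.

35188 frames

Frames at target rate = 29353 × (60000/1001) / (50) = 35223600/1001 ≈ 35188.412.
Nearest whole frame: 35188.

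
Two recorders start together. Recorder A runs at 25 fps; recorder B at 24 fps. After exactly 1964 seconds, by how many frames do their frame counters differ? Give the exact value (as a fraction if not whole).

A emits 25 × 1964 = 49100 frames; B emits 24 × 1964 = 47136.
Difference = 1964 frames; B is behind A.

1964 frames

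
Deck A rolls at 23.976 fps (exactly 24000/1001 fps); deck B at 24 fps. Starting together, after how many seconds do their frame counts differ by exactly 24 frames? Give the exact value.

The gap grows by |24 − 24000/1001| = 24/1001 frames per second.
Time for a 24-frame gap: 24 ÷ (24/1001) = 1001 s.

1001 seconds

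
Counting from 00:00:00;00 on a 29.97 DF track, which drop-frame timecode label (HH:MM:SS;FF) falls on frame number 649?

Each 10-minute DF block holds 10 × 60 × 30 − 9 × 2 = 17982 frames. 649 ÷ 17982 → 0 full blocks, remainder 649.
Within the partial block the first minute is 1800 frames and each further minute 1798, so 0 further minute boundaries passed. Total skipped labels = 18 × 0 + 2 × 0 = 0.
Non-drop label index = 649 + 0 = 649; at 30 labels/s that is 00:00:21:19, i.e. DF 00:00:21;19.

00:00:21;19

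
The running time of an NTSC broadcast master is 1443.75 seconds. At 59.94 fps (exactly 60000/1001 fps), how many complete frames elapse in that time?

86538 frames

Frames = 1443.75 × 60000/1001 = 1125000/13 ≈ 86538.4615.
Complete frames: 86538.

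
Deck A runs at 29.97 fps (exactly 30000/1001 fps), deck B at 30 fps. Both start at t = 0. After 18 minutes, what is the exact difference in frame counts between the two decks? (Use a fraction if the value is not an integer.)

32400/1001 frames

18 min = 1080 s.
A emits 30000/1001 × 1080 = 32400000/1001 frames; B emits 30 × 1080 = 32400.
Difference = 32400/1001 frames (≈ 32.3676); B is ahead of A.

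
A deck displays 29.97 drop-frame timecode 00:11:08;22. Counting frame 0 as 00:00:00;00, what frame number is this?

As if non-drop at 30 labels/s: (0 × 3600 + 11 × 60 + 8) × 30 + 22 = 20062.
Minute boundaries passed: 11; those not divisible by 10: 11 − 1 = 10; dropped labels = 2 × 10 = 20.
Actual frame index = 20062 − 20 = 20042.

20042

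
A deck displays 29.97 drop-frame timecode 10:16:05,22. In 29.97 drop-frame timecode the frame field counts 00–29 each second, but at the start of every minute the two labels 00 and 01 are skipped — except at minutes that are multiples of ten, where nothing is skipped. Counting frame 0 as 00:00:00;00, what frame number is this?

As if non-drop at 30 labels/s: (10 × 3600 + 16 × 60 + 5) × 30 + 22 = 1108972.
Minute boundaries passed: 616; those not divisible by 10: 616 − 61 = 555; dropped labels = 2 × 555 = 1110.
Actual frame index = 1108972 − 1110 = 1107862.

1107862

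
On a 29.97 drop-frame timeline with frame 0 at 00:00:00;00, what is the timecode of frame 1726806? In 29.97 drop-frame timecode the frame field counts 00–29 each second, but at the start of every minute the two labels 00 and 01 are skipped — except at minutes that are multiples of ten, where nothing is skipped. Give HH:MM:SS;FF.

Ten DF minutes hold 17982 frames, so frame 1726806 lies in block 96 (frames 1726272–1744253) with 534 frames into that block.
The block's first minute is 1800 frames and the rest 1798 each; 534 frames reaches minute 0, so 96 × 18 + 0 × 2 = 1728 labels have been skipped so far.
Adding those back, label number 1726806 + 1728 = 1728534 at 30 labels/s is 57617 s + 24 f = 16 h 0 min 17 s frame 24, i.e. 16:00:17;24.

16:00:17;24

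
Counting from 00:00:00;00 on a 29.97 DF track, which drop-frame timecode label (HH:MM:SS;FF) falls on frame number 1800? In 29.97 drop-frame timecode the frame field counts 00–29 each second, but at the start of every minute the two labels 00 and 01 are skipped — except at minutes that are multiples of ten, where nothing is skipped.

00:01:00;02

Ten DF minutes hold 17982 frames, so frame 1800 lies in block 0 (frames 0–17981) with 1800 frames into that block.
The block's first minute is 1800 frames and the rest 1798 each; 1800 frames reaches minute 1, so 0 × 18 + 1 × 2 = 2 labels have been skipped so far.
Adding those back, label number 1800 + 2 = 1802 at 30 labels/s is 60 s + 2 f = 0 h 1 min 0 s frame 2, i.e. 00:01:00;02.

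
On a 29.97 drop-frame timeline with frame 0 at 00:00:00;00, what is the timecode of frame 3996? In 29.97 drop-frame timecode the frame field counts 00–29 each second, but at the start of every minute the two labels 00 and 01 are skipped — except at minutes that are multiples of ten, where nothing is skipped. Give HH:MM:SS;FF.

00:02:13;10

Ten DF minutes hold 17982 frames, so frame 3996 lies in block 0 (frames 0–17981) with 3996 frames into that block.
The block's first minute is 1800 frames and the rest 1798 each; 3996 frames reaches minute 2, so 0 × 18 + 2 × 2 = 4 labels have been skipped so far.
Adding those back, label number 3996 + 4 = 4000 at 30 labels/s is 133 s + 10 f = 0 h 2 min 13 s frame 10, i.e. 00:02:13;10.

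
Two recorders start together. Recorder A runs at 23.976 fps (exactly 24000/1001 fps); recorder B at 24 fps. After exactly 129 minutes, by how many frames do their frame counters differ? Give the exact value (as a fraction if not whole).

129 min = 7740 s.
A emits 24000/1001 × 7740 = 185760000/1001 frames; B emits 24 × 7740 = 185760.
Difference = 185760/1001 frames (≈ 185.5744); B is ahead of A.

185760/1001 frames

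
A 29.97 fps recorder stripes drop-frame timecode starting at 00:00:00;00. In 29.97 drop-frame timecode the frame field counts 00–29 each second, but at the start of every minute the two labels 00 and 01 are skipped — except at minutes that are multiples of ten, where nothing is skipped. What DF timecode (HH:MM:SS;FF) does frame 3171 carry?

00:01:45;23

Ten DF minutes hold 17982 frames, so frame 3171 lies in block 0 (frames 0–17981) with 3171 frames into that block.
The block's first minute is 1800 frames and the rest 1798 each; 3171 frames reaches minute 1, so 0 × 18 + 1 × 2 = 2 labels have been skipped so far.
Adding those back, label number 3171 + 2 = 3173 at 30 labels/s is 105 s + 23 f = 0 h 1 min 45 s frame 23, i.e. 00:01:45;23.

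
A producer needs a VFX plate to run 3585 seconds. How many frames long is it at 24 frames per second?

86040 frames

Frames = 3585 × 24 = 86040.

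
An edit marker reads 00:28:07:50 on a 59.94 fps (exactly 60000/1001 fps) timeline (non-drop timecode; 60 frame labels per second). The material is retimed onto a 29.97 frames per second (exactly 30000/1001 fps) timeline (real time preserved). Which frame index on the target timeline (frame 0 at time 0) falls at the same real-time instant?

frame 50635

Source frame index: (0×3600 + 28×60 + 7) × 60 + 50 = 101270.
Real time: 101270 / (60000/1001) = 10137127/6000 s.
Target frame: (10137127/6000) × (30000/1001) = 50635.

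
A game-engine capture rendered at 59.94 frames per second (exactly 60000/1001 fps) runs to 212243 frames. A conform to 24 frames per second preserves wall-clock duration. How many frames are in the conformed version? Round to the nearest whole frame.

Frames at target rate = 212243 × (24) / (60000/1001) = 212455243/2500 ≈ 84982.097.
Nearest whole frame: 84982.

84982 frames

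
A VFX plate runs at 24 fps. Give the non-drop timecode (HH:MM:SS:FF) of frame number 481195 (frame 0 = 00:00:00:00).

05:34:09:19

481195 ÷ 24 = 20049 full seconds, remainder 19 frames.
20049 s = 5 h 34 min 9 s.
Timecode: 05:34:09:19.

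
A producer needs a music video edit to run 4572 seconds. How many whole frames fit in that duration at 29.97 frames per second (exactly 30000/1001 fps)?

137022 frames

Frames = 4572 × 30000/1001 = 137160000/1001 ≈ 137022.9770.
Complete frames: 137022.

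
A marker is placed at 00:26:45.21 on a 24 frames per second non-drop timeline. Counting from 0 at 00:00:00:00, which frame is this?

38541

Total seconds to the label: (0 × 3600 + 26 × 60 + 45) = 1605.
Frame index = 1605 × 24 + 21 = 38541.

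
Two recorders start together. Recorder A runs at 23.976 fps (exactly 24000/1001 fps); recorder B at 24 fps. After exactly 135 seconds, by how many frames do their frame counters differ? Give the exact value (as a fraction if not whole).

3240/1001 frames

A emits 24000/1001 × 135 = 3240000/1001 frames; B emits 24 × 135 = 3240.
Difference = 3240/1001 frames (≈ 3.2368); B is ahead of A.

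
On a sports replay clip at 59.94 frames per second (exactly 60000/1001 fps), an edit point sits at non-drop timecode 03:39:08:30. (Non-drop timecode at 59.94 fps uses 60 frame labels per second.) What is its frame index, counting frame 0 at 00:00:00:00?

frame 788910

Total seconds to the label: (3 × 3600 + 39 × 60 + 8) = 13148.
Frame index = 13148 × 60 + 30 = 788910.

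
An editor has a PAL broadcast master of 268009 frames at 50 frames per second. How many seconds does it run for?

Running time = 268009 / (50) = 5360.18 s.

5360.18 seconds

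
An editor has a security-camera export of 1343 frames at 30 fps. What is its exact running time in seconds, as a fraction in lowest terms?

1343/30 seconds

Running time = 1343 ÷ (30) = 1343 × 1/30 = 1343/30 s.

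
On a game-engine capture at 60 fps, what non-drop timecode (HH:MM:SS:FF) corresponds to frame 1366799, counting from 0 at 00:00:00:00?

06:19:39:59

1366799 ÷ 60 = 22779 full seconds, remainder 59 frames.
22779 s = 6 h 19 min 39 s.
Timecode: 06:19:39:59.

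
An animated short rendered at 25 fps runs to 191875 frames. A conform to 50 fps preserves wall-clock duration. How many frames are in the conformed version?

Target frames = source frames × (target rate / source rate) = 191875 × (50)/(25) = 191875 × 2 = 383750.

383750 frames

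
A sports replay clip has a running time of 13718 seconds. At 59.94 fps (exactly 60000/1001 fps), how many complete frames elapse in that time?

Frames = 13718 × 60000/1001 = 823080000/1001 ≈ 822257.7423.
Complete frames: 822257.

822257 frames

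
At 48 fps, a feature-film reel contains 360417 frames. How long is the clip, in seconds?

7508.6875 seconds

Running time = 360417 / (48) = 7508.6875 s.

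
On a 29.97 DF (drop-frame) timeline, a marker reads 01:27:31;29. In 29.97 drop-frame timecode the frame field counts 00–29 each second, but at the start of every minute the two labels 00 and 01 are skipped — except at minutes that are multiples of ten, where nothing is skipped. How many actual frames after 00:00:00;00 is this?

157401

Complete 10-minute blocks: 8, each 17982 frames → 143856.
Remaining 7 whole minutes in the current block: 1800 + 6 × 1798 = 12588 frames.
Within the current minute: 31 × 30 + 29 − 2 = 957 (labels ;00/;01 skipped at this minute). Total = 143856 + 12588 + 957 = 157401.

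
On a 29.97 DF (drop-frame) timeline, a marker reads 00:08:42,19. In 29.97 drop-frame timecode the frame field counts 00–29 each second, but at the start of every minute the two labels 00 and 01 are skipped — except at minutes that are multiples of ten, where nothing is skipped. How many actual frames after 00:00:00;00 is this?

15663

As if non-drop at 30 labels/s: (0 × 3600 + 8 × 60 + 42) × 30 + 19 = 15679.
Minute boundaries passed: 8; those not divisible by 10: 8 − 0 = 8; dropped labels = 2 × 8 = 16.
Actual frame index = 15679 − 16 = 15663.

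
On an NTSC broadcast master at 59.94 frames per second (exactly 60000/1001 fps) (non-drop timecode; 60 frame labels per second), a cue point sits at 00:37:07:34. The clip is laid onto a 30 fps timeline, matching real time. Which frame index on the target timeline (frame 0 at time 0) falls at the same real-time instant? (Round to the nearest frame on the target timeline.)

frame 66894

Source frame index: (0×3600 + 37×60 + 7) × 60 + 34 = 133654.
Real time: 133654 / (60000/1001) = 66893827/30000 s.
Target frame: (66893827/30000) × (30) = 66893827/1000 ≈ 66893.827 → 66894.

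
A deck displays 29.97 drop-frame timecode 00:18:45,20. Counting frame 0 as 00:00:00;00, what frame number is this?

33736

As if non-drop at 30 labels/s: (0 × 3600 + 18 × 60 + 45) × 30 + 20 = 33770.
Minute boundaries passed: 18; those not divisible by 10: 18 − 1 = 17; dropped labels = 2 × 17 = 34.
Actual frame index = 33770 − 34 = 33736.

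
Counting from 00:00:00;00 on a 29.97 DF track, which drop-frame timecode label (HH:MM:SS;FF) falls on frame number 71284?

00:39:38;16

Ten DF minutes hold 17982 frames, so frame 71284 lies in block 3 (frames 53946–71927) with 17338 frames into that block.
The block's first minute is 1800 frames and the rest 1798 each; 17338 frames reaches minute 9, so 3 × 18 + 9 × 2 = 72 labels have been skipped so far.
Adding those back, label number 71284 + 72 = 71356 at 30 labels/s is 2378 s + 16 f = 0 h 39 min 38 s frame 16, i.e. 00:39:38;16.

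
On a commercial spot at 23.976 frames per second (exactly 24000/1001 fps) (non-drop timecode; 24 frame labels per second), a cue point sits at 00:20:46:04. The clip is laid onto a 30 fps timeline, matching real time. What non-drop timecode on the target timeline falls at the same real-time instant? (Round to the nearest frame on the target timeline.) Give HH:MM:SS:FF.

Source frame index: (0×3600 + 20×60 + 46) × 24 + 4 = 29908.
Real time: 29908 / (24000/1001) = 7484477/6000 s.
Target frame: (7484477/6000) × (30) = 7484477/200 ≈ 37422.385 → 37422.
At 30 labels/s: frame 37422 → 00:20:47:12.

00:20:47:12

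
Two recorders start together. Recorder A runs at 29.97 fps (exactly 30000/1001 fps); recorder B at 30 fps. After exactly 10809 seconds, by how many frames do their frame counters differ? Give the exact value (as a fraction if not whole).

A emits 30000/1001 × 10809 = 324270000/1001 frames; B emits 30 × 10809 = 324270.
Difference = 324270/1001 frames (≈ 323.9461); B is ahead of A.

324270/1001 frames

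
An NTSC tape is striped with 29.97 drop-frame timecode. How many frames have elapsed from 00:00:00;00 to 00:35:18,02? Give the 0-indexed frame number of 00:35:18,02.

Complete 10-minute blocks: 3, each 17982 frames → 53946.
Remaining 5 whole minutes in the current block: 1800 + 4 × 1798 = 8992 frames.
Within the current minute: 18 × 30 + 2 − 2 = 540 (labels ;00/;01 skipped at this minute). Total = 53946 + 8992 + 540 = 63478.

63478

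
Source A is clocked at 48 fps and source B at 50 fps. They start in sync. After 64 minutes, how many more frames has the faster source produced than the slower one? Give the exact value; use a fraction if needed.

64 min = 3840 s.
A emits 48 × 3840 = 184320 frames; B emits 50 × 3840 = 192000.
Difference = 7680 frames; B is ahead of A.

7680 frames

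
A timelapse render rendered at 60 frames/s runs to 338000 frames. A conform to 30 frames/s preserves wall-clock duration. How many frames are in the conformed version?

Target frames = source frames × (target rate / source rate) = 338000 × (30)/(60) = 338000 × 1/2 = 169000.

169000 frames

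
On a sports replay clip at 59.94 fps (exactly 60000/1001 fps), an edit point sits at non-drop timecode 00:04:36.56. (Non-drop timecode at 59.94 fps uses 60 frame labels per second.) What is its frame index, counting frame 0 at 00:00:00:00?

frame 16616

Total seconds to the label: (0 × 3600 + 4 × 60 + 36) = 276.
Frame index = 276 × 60 + 56 = 16616.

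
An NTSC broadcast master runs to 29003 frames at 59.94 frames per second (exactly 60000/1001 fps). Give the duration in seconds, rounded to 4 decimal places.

Running time = 29003 × 1001/60000 = 29032003/60000 s ≈ 483.8667 s.

483.8667 seconds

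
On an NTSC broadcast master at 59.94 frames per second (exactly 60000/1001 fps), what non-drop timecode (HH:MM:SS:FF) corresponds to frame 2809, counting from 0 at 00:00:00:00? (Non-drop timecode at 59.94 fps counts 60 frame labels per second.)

00:00:46:49

2809 ÷ 60 = 46 full seconds, remainder 49 frames.
46 s = 0 h 0 min 46 s.
Timecode: 00:00:46:49.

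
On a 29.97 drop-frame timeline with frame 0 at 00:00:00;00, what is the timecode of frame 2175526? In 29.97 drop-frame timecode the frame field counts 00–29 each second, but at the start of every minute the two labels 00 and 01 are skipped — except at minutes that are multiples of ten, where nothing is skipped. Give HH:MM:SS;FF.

20:09:50;04

Ten DF minutes hold 17982 frames, so frame 2175526 lies in block 120 (frames 2157840–2175821) with 17686 frames into that block.
The block's first minute is 1800 frames and the rest 1798 each; 17686 frames reaches minute 9, so 120 × 18 + 9 × 2 = 2178 labels have been skipped so far.
Adding those back, label number 2175526 + 2178 = 2177704 at 30 labels/s is 72590 s + 4 f = 20 h 9 min 50 s frame 4, i.e. 20:09:50;04.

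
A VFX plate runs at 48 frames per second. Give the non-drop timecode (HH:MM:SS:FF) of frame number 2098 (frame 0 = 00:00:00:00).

2098 ÷ 48 = 43 full seconds, remainder 34 frames.
43 s = 0 h 0 min 43 s.
Timecode: 00:00:43:34.

00:00:43:34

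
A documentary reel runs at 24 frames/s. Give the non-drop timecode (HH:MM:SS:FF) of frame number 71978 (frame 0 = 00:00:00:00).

71978 ÷ 24 = 2999 full seconds, remainder 2 frames.
2999 s = 0 h 49 min 59 s.
Timecode: 00:49:59:02.

00:49:59:02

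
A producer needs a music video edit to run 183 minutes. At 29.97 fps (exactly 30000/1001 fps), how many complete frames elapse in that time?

183 min = 10980 s.
Frames = 10980 × 30000/1001 = 329400000/1001 ≈ 329070.9291.
Complete frames: 329070.

329070 frames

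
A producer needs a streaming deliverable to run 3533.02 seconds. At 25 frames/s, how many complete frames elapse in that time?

Frames = 3533.02 × 25 = 176651/2 ≈ 88325.5000.
Complete frames: 88325.

88325 frames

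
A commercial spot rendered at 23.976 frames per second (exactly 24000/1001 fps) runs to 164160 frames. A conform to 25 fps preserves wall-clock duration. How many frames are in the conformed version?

Target frames = source frames × (target rate / source rate) = 164160 × (25)/(24000/1001) = 164160 × 1001/960 = 171171.

171171 frames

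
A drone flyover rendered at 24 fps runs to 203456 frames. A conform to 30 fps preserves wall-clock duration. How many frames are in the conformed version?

254320 frames

Target frames = source frames × (target rate / source rate) = 203456 × (30)/(24) = 203456 × 5/4 = 254320.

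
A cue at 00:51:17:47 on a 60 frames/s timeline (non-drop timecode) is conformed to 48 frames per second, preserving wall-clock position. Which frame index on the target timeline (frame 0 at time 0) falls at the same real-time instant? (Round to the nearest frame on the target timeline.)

frame 147734

Source frame index: (0×3600 + 51×60 + 17) × 60 + 47 = 184667.
Real time: 184667 / (60) = 184667/60 s.
Target frame: (184667/60) × (48) = 738668/5 ≈ 147733.600 → 147734.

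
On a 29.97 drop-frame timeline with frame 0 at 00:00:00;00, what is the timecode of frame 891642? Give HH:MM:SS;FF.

08:15:51;04

Ten DF minutes hold 17982 frames, so frame 891642 lies in block 49 (frames 881118–899099) with 10524 frames into that block.
The block's first minute is 1800 frames and the rest 1798 each; 10524 frames reaches minute 5, so 49 × 18 + 5 × 2 = 892 labels have been skipped so far.
Adding those back, label number 891642 + 892 = 892534 at 30 labels/s is 29751 s + 4 f = 8 h 15 min 51 s frame 4, i.e. 08:15:51;04.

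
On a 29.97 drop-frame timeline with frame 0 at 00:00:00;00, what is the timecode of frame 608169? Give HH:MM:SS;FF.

Each 10-minute DF block holds 10 × 60 × 30 − 9 × 2 = 17982 frames. 608169 ÷ 17982 → 33 full blocks, remainder 14763.
Within the partial block the first minute is 1800 frames and each further minute 1798, so 8 further minute boundaries passed. Total skipped labels = 18 × 33 + 2 × 8 = 610.
Non-drop label index = 608169 + 610 = 608779; at 30 labels/s that is 05:38:12:19, i.e. DF 05:38:12;19.

05:38:12;19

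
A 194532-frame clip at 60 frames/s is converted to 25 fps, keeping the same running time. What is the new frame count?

81055 frames

Target frames = source frames × (target rate / source rate) = 194532 × (25)/(60) = 194532 × 5/12 = 81055.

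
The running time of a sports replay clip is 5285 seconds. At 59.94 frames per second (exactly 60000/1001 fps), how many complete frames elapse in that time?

Frames = 5285 × 60000/1001 = 45300000/143 ≈ 316783.2168.
Complete frames: 316783.

316783 frames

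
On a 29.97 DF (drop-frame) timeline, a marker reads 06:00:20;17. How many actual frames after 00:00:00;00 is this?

647969

As if non-drop at 30 labels/s: (6 × 3600 + 0 × 60 + 20) × 30 + 17 = 648617.
Minute boundaries passed: 360; those not divisible by 10: 360 − 36 = 324; dropped labels = 2 × 324 = 648.
Actual frame index = 648617 − 648 = 647969.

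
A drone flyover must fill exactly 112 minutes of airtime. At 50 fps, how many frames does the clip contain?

112 min = 6720 s.
Frames = 6720 × 50 = 336000.

336000 frames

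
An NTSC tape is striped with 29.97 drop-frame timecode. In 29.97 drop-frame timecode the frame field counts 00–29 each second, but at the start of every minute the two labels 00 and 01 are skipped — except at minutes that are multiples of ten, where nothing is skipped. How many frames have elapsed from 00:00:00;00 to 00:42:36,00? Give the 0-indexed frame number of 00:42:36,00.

76604

Complete 10-minute blocks: 4, each 17982 frames → 71928.
Remaining 2 whole minutes in the current block: 1800 + 1 × 1798 = 3598 frames.
Within the current minute: 36 × 30 + 0 − 2 = 1078 (labels ;00/;01 skipped at this minute). Total = 71928 + 3598 + 1078 = 76604.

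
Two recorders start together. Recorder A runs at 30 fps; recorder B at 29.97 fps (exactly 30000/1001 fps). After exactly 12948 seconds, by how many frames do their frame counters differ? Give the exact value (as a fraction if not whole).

29880/77 frames

A emits 30 × 12948 = 388440 frames; B emits 30000/1001 × 12948 = 29880000/77.
Difference = 29880/77 frames (≈ 388.0519); B is behind A.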